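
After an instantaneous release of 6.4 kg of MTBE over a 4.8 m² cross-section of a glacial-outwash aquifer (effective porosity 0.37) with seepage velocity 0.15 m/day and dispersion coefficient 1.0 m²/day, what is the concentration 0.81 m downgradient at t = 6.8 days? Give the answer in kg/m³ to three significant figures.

For an instantaneous plane source, C(x,t) = M/(n_e·A·√(4πDt)) · exp(−(x−vt)²/(4Dt)), with n_e·A the pore (flow) area.
Plume center vt = 0.15 × 6.8 = 1.02 m, so the well at 0.81 m is 0.21 m upgradient of the peak.
√(4πDt) = 9.244 m, giving peak height M/(n_e·A·√(4πDt)) = 6.4/(0.37 × 4.8 × 9.244) = 0.3898 kg/m³.
(x−vt)²/(4Dt) = (-0.21)²/(4 × 1.0 × 6.8) = 0.001621; exp(−0.001621) = 0.9984.
C = 0.3898 × 0.9984 = 0.389 kg/m³.

0.389 kg/m³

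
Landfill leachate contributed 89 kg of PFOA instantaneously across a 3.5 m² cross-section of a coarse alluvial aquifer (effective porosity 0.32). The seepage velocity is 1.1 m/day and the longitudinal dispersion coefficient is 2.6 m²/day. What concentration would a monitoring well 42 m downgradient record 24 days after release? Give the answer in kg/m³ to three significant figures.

1.07 kg/m³

For an instantaneous plane source, C(x,t) = M/(n_e·A·√(4πDt)) · exp(−(x−vt)²/(4Dt)), with n_e·A the pore (flow) area.
Plume center vt = 1.1 × 24 = 26.4 m, so the well at 42 m is 15.6 m downgradient of the peak.
√(4πDt) = 28.00 m, giving peak height M/(n_e·A·√(4πDt)) = 89/(0.32 × 3.5 × 28.00) = 2.838 kg/m³.
(x−vt)²/(4Dt) = (15.6)²/(4 × 2.6 × 24) = 0.9750; exp(−0.9750) = 0.3772.
C = 2.838 × 0.3772 = 1.07 kg/m³.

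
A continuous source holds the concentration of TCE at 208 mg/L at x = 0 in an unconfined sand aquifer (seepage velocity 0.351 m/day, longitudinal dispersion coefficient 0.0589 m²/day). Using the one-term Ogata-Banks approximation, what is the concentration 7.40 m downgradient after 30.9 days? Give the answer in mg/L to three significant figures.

For a continuous step input, C/C₀ ≈ ½·erfc((x−vt)/(2√(Dt))).
vt = 0.351 × 30.9 = 10.8459 m and 2√(Dt) = 2√(0.0589 × 30.9) = 2.698 m.
Argument (x−vt)/(2√(Dt)) = (7.40 − 10.8459)/2.698 = -1.277; ½·erfc(-1.277) = 0.9645.
C = 208 × 0.9645 = 201 mg/L.

201 mg/L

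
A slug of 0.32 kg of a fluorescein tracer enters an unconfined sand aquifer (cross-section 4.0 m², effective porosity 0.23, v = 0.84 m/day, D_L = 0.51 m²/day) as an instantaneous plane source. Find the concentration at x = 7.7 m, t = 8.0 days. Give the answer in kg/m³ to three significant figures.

0.0458 kg/m³

For an instantaneous plane source, C(x,t) = M/(n_e·A·√(4πDt)) · exp(−(x−vt)²/(4Dt)), with n_e·A the pore (flow) area.
Plume center vt = 0.84 × 8.0 = 6.72 m, so the well at 7.7 m is 0.98 m downgradient of the peak.
√(4πDt) = 7.160 m, giving peak height M/(n_e·A·√(4πDt)) = 0.32/(0.23 × 4.0 × 7.160) = 0.04858 kg/m³.
(x−vt)²/(4Dt) = (0.98)²/(4 × 0.51 × 8.0) = 0.05885; exp(−0.05885) = 0.9428.
C = 0.04858 × 0.9428 = 0.0458 kg/m³.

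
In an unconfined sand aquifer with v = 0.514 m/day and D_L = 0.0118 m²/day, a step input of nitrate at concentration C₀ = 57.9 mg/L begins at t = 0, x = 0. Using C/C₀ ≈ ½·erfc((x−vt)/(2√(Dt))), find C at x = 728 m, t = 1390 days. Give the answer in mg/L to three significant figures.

0.523 mg/L

For a continuous step input, C/C₀ ≈ ½·erfc((x−vt)/(2√(Dt))).
vt = 0.514 × 1390 = 714.46 m and 2√(Dt) = 2√(0.0118 × 1390) = 8.100 m.
Argument (x−vt)/(2√(Dt)) = (728 − 714.46)/8.100 = 1.672; ½·erfc(1.672) = 0.009026.
C = 57.9 × 0.009026 = 0.523 mg/L.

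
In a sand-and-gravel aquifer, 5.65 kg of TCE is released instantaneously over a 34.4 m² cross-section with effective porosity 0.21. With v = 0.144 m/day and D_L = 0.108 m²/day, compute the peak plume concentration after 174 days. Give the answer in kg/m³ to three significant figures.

0.0509 kg/m³

The peak of an instantaneous 1D plume sits at x = vt; there the Gaussian factor is 1 and C_max = M/(n_e·A·√(4πDt)), where n_e·A is the pore area the mass is dissolved in.
√(4πDt) = √(4π × 0.108 × 174) = 15.37 m, so C_max = 5.65/(0.21 × 34.4 × 15.37) = 0.0509 kg/m³.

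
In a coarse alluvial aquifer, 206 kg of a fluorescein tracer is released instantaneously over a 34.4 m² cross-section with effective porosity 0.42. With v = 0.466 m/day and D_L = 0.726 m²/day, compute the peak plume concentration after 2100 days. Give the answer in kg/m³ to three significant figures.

0.103 kg/m³

The peak of an instantaneous 1D plume sits at x = vt; there the Gaussian factor is 1 and C_max = M/(n_e·A·√(4πDt)), where n_e·A is the pore area the mass is dissolved in.
√(4πDt) = √(4π × 0.726 × 2100) = 138.4 m, so C_max = 206/(0.42 × 34.4 × 138.4) = 0.103 kg/m³.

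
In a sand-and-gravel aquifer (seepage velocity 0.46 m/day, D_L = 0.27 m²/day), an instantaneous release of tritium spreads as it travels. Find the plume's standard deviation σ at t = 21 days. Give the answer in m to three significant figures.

Dispersive spreading gives a Gaussian with σ² = 2Dt; advection only shifts the center.
σ = √(2 × 0.27 × 21) = 3.37 m.

3.37 m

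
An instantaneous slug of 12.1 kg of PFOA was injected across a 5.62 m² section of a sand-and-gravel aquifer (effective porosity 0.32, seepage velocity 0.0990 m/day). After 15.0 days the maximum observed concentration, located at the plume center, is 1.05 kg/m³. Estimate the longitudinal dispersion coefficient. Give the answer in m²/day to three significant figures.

0.218 m²/day

At the plume center C_max = M/(n_e·A·√(4πDt)), so D = M²/(4πt·(n_e·A·C_max)²).
n_e·A·C_max = 0.32 × 5.62 × 1.05 = 1.888 kg/m.
D = 12.1²/(4π × 15.0 × 1.888²) = 0.218 m²/day.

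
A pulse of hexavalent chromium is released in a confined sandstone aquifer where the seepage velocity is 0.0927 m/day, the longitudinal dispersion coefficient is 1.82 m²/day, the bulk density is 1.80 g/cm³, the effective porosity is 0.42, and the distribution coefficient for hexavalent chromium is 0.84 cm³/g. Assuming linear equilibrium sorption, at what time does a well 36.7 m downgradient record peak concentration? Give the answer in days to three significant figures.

Retardation factor R = 1 + ρ_b·K_d/n = 1 + 1.80 × 0.84/0.42 = 4.600.
Sorption retards both mechanisms: v_R = v/R = 0.02015 m/day, D_R = D/R = 0.3957 m²/day.
Peak time from v_R²t² + 2D_R t − x² = 0: t = (√(D_R² + v_R²x²) − D_R)/v_R².
√(D_R² + v_R²x²) = √(0.3957² + 0.02015² × 36.7²) = 0.8387; v_R² = 0.0004060.
t = (0.8387 − 0.3957)/0.0004060 = 1090 days.

1090 days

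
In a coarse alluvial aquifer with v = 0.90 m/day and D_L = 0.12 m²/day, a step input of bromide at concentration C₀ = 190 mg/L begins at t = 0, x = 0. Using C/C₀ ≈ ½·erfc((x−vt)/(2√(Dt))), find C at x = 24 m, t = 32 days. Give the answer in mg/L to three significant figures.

182 mg/L

For a continuous step input, C/C₀ ≈ ½·erfc((x−vt)/(2√(Dt))).
vt = 0.90 × 32 = 28.8 m and 2√(Dt) = 2√(0.12 × 32) = 3.919 m.
Argument (x−vt)/(2√(Dt)) = (24 − 28.8)/3.919 = -1.225; ½·erfc(-1.225) = 0.9584.
C = 190 × 0.9584 = 182 mg/L.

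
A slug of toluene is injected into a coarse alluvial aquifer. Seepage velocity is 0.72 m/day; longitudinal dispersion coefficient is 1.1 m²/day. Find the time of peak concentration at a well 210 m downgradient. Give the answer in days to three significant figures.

For the 1D instantaneous-source solution, setting ∂C/∂t = 0 at fixed x gives v²t² + 2Dt − x² = 0, so t = (√(D² + v²x²) − D)/v².
√(D² + v²x²) = √(1.1² + 0.72² × 210²) = 151.2; v² = 0.5184.
t = (151.2 − 1.1)/0.5184 = 290 days (vs. the pure-advection estimate x/v = 292 d).

290 days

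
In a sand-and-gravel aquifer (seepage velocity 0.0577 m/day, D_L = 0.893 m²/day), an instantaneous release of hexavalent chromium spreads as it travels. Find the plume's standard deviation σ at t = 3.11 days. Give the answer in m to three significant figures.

2.36 m

Dispersive spreading gives a Gaussian with σ² = 2Dt; advection only shifts the center.
σ = √(2 × 0.893 × 3.11) = 2.36 m.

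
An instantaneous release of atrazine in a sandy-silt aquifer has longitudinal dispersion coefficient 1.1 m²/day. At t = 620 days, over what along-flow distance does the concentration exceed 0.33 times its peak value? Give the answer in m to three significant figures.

The plume is Gaussian with σ = √(2Dt) = √(2 × 1.1 × 620) = 36.93 m.
C/C_peak = exp(−Δx²/(2σ²)) = 0.33 ⇒ Δx = σ·√(−2 ln 0.33) = 36.93 × 1.489 = 54.99 m.
Width = 2Δx = 110 m.

110 m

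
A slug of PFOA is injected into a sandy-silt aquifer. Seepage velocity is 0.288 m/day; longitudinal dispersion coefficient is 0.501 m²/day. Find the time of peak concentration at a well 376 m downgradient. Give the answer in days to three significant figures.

For the 1D instantaneous-source solution, setting ∂C/∂t = 0 at fixed x gives v²t² + 2Dt − x² = 0, so t = (√(D² + v²x²) − D)/v².
√(D² + v²x²) = √(0.501² + 0.288² × 376²) = 108.3; v² = 0.082944.
t = (108.3 − 0.501)/0.082944 = 1300 days (vs. the pure-advection estimate x/v = 1310 d).

1300 days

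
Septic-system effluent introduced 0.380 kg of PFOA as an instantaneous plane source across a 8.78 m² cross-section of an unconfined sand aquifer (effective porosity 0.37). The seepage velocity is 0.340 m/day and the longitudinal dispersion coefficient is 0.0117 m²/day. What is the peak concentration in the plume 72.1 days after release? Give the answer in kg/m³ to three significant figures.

0.0359 kg/m³

The peak of an instantaneous 1D plume sits at x = vt; there the Gaussian factor is 1 and C_max = M/(n_e·A·√(4πDt)), where n_e·A is the pore area the mass is dissolved in.
√(4πDt) = √(4π × 0.0117 × 72.1) = 3.256 m, so C_max = 0.380/(0.37 × 8.78 × 3.256) = 0.0359 kg/m³.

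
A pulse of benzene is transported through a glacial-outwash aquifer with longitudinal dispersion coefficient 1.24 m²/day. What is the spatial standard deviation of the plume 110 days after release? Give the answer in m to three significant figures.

16.5 m

Dispersive spreading gives a Gaussian with σ² = 2Dt; advection only shifts the center.
σ = √(2 × 1.24 × 110) = 16.5 m.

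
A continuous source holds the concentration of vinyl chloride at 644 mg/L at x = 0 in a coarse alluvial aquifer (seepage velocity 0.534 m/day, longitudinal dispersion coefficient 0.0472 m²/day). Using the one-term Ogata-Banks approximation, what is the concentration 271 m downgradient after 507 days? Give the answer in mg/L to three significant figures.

For a continuous step input, C/C₀ ≈ ½·erfc((x−vt)/(2√(Dt))).
vt = 0.534 × 507 = 270.738 m and 2√(Dt) = 2√(0.0472 × 507) = 9.784 m.
Argument (x−vt)/(2√(Dt)) = (271 − 270.738)/9.784 = 0.02678; ½·erfc(0.02678) = 0.4849.
C = 644 × 0.4849 = 312 mg/L.

312 mg/L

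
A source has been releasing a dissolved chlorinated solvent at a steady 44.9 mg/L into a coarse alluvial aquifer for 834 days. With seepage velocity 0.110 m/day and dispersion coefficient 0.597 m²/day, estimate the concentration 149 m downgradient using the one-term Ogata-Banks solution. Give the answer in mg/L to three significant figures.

1.56 mg/L

For a continuous step input, C/C₀ ≈ ½·erfc((x−vt)/(2√(Dt))).
vt = 0.110 × 834 = 91.74 m and 2√(Dt) = 2√(0.597 × 834) = 44.63 m.
Argument (x−vt)/(2√(Dt)) = (149 − 91.74)/44.63 = 1.283; ½·erfc(1.283) = 0.03481.
C = 44.9 × 0.03481 = 1.56 mg/L.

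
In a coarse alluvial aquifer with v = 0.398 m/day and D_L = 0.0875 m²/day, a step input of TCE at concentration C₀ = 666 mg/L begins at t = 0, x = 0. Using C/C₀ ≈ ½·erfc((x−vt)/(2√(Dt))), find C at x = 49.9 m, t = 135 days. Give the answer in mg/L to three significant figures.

523 mg/L

For a continuous step input, C/C₀ ≈ ½·erfc((x−vt)/(2√(Dt))).
vt = 0.398 × 135 = 53.73 m and 2√(Dt) = 2√(0.0875 × 135) = 6.874 m.
Argument (x−vt)/(2√(Dt)) = (49.9 − 53.73)/6.874 = -0.5572; ½·erfc(-0.5572) = 0.7847.
C = 666 × 0.7847 = 523 mg/L.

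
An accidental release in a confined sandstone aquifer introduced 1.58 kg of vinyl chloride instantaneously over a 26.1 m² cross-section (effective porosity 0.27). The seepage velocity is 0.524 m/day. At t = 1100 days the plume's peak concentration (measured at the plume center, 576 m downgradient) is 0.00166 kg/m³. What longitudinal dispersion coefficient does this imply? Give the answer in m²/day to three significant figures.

1.32 m²/day

At the plume center C_max = M/(n_e·A·√(4πDt)), so D = M²/(4πt·(n_e·A·C_max)²).
n_e·A·C_max = 0.27 × 26.1 × 0.00166 = 0.01170 kg/m.
D = 1.58²/(4π × 1100 × 0.01170²) = 1.32 m²/day.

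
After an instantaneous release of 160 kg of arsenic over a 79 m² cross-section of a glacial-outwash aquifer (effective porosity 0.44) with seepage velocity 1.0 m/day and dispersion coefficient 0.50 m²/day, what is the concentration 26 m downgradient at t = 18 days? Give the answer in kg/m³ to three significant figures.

0.0732 kg/m³

For an instantaneous plane source, C(x,t) = M/(n_e·A·√(4πDt)) · exp(−(x−vt)²/(4Dt)), with n_e·A the pore (flow) area.
Plume center vt = 1.0 × 18 = 18 m, so the well at 26 m is 8 m downgradient of the peak.
√(4πDt) = 10.63 m, giving peak height M/(n_e·A·√(4πDt)) = 160/(0.44 × 79 × 10.63) = 0.4330 kg/m³.
(x−vt)²/(4Dt) = (8)²/(4 × 0.50 × 18) = 1.778; exp(−1.778) = 0.1690.
C = 0.4330 × 0.1690 = 0.0732 kg/m³.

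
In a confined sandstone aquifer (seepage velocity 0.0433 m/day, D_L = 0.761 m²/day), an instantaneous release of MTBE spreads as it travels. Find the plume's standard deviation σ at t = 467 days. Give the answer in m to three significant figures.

26.7 m

Dispersive spreading gives a Gaussian with σ² = 2Dt; advection only shifts the center.
σ = √(2 × 0.761 × 467) = 26.7 m.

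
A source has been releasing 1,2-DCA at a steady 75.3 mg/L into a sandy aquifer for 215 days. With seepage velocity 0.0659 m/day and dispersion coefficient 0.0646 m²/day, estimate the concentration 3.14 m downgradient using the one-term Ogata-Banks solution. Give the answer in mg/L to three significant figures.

For a continuous step input, C/C₀ ≈ ½·erfc((x−vt)/(2√(Dt))).
vt = 0.0659 × 215 = 14.1685 m and 2√(Dt) = 2√(0.0646 × 215) = 7.454 m.
Argument (x−vt)/(2√(Dt)) = (3.14 − 14.1685)/7.454 = -1.480; ½·erfc(-1.480) = 0.9818.
C = 75.3 × 0.9818 = 73.9 mg/L.

73.9 mg/L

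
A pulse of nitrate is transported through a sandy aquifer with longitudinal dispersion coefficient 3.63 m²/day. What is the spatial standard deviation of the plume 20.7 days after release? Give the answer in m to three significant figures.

Dispersive spreading gives a Gaussian with σ² = 2Dt; advection only shifts the center.
σ = √(2 × 3.63 × 20.7) = 12.3 m.

12.3 m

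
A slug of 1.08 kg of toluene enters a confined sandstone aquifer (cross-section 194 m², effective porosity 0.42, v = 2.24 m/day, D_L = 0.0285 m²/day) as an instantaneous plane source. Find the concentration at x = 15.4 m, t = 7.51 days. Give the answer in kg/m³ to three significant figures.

For an instantaneous plane source, C(x,t) = M/(n_e·A·√(4πDt)) · exp(−(x−vt)²/(4Dt)), with n_e·A the pore (flow) area.
Plume center vt = 2.24 × 7.51 = 16.8224 m, so the well at 15.4 m is 1.4224 m upgradient of the peak.
√(4πDt) = 1.640 m, giving peak height M/(n_e·A·√(4πDt)) = 1.08/(0.42 × 194 × 1.640) = 0.008082 kg/m³.
(x−vt)²/(4Dt) = (-1.4224)²/(4 × 0.0285 × 7.51) = 2.363; exp(−2.363) = 0.09414.
C = 0.008082 × 0.09414 = 0.000761 kg/m³.

0.000761 kg/m³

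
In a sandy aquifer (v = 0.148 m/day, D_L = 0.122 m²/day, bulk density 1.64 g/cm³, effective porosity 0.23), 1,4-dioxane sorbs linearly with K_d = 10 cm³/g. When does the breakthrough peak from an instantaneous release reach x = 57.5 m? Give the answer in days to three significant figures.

27700 days

Retardation factor R = 1 + ρ_b·K_d/n = 1 + 1.64 × 10/0.23 = 72.30.
Sorption retards both mechanisms: v_R = v/R = 0.002047 m/day, D_R = D/R = 0.001687 m²/day.
Peak time from v_R²t² + 2D_R t − x² = 0: t = (√(D_R² + v_R²x²) − D_R)/v_R².
√(D_R² + v_R²x²) = √(0.001687² + 0.002047² × 57.5²) = 0.1177; v_R² = 4.190e-06.
t = (0.1177 − 0.001687)/4.190e-06 = 27700 days.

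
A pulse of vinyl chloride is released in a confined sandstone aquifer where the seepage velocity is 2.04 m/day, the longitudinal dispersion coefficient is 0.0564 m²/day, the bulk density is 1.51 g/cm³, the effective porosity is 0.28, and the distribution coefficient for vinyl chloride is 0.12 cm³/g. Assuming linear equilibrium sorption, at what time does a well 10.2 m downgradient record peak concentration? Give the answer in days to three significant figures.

Retardation factor R = 1 + ρ_b·K_d/n = 1 + 1.51 × 0.12/0.28 = 1.647.
Sorption retards both mechanisms: v_R = v/R = 1.239 m/day, D_R = D/R = 0.03424 m²/day.
Peak time from v_R²t² + 2D_R t − x² = 0: t = (√(D_R² + v_R²x²) − D_R)/v_R².
√(D_R² + v_R²x²) = √(0.03424² + 1.239² × 10.2²) = 12.64; v_R² = 1.535.
t = (12.64 − 0.03424)/1.535 = 8.21 days.

8.21 days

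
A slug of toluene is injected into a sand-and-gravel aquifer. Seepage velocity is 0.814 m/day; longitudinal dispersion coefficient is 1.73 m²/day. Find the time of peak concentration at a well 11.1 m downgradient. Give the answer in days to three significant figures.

For the 1D instantaneous-source solution, setting ∂C/∂t = 0 at fixed x gives v²t² + 2Dt − x² = 0, so t = (√(D² + v²x²) − D)/v².
√(D² + v²x²) = √(1.73² + 0.814² × 11.1²) = 9.200; v² = 0.662596.
t = (9.200 − 1.73)/0.662596 = 11.3 days (vs. the pure-advection estimate x/v = 13.6 d).

11.3 days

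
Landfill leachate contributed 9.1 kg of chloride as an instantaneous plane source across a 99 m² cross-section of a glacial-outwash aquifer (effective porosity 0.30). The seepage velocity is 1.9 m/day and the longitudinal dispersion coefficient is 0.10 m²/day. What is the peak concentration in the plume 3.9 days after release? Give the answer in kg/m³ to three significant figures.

The peak of an instantaneous 1D plume sits at x = vt; there the Gaussian factor is 1 and C_max = M/(n_e·A·√(4πDt)), where n_e·A is the pore area the mass is dissolved in.
√(4πDt) = √(4π × 0.10 × 3.9) = 2.214 m, so C_max = 9.1/(0.30 × 99 × 2.214) = 0.138 kg/m³.

0.138 kg/m³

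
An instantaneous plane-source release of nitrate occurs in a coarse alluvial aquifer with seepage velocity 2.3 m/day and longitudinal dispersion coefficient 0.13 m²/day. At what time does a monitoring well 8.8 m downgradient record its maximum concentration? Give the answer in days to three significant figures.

For the 1D instantaneous-source solution, setting ∂C/∂t = 0 at fixed x gives v²t² + 2Dt − x² = 0, so t = (√(D² + v²x²) − D)/v².
√(D² + v²x²) = √(0.13² + 2.3² × 8.8²) = 20.24; v² = 5.29.
t = (20.24 − 0.13)/5.29 = 3.80 days (vs. the pure-advection estimate x/v = 3.83 d).

3.80 days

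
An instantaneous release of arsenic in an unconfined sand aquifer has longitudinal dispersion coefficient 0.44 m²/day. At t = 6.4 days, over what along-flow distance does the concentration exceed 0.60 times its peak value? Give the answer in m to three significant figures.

The plume is Gaussian with σ = √(2Dt) = √(2 × 0.44 × 6.4) = 2.373 m.
C/C_peak = exp(−Δx²/(2σ²)) = 0.60 ⇒ Δx = σ·√(−2 ln 0.60) = 2.373 × 1.011 = 2.399 m.
Width = 2Δx = 4.80 m.

4.80 m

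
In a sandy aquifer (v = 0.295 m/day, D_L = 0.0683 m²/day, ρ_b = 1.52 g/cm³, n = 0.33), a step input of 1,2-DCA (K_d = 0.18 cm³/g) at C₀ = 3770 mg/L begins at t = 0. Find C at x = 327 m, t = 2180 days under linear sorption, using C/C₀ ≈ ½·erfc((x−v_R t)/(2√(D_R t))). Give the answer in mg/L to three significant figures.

Retardation factor R = 1 + ρ_b·K_d/n = 1 + 1.52 × 0.18/0.33 = 1.829.
Sorption retards both mechanisms: v_R = v/R = 0.1613 m/day, D_R = D/R = 0.03734 m²/day.
v_R·t = 0.1613 × 2180 = 351.634 m; 2√(D_R t) = 18.04 m; argument = (327 − 351.634)/18.04 = -1.366.
C = C₀ × ½·erfc(-1.366) = 3770 × 0.9733 = 3670 mg/L.

3670 mg/L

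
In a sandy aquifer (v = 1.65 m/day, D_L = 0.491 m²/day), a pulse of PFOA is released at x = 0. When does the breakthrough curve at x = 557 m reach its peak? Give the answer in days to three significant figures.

337 days

For the 1D instantaneous-source solution, setting ∂C/∂t = 0 at fixed x gives v²t² + 2Dt − x² = 0, so t = (√(D² + v²x²) − D)/v².
√(D² + v²x²) = √(0.491² + 1.65² × 557²) = 919.1; v² = 2.7225.
t = (919.1 − 0.491)/2.7225 = 337 days (vs. the pure-advection estimate x/v = 338 d).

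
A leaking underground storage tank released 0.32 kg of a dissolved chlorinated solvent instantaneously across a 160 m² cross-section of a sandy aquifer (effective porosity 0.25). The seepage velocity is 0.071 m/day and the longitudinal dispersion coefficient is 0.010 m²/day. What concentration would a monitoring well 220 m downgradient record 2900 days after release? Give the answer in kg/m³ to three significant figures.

For an instantaneous plane source, C(x,t) = M/(n_e·A·√(4πDt)) · exp(−(x−vt)²/(4Dt)), with n_e·A the pore (flow) area.
Plume center vt = 0.071 × 2900 = 205.9 m, so the well at 220 m is 14.1 m downgradient of the peak.
√(4πDt) = 19.09 m, giving peak height M/(n_e·A·√(4πDt)) = 0.32/(0.25 × 160 × 19.09) = 0.0004191 kg/m³.
(x−vt)²/(4Dt) = (14.1)²/(4 × 0.010 × 2900) = 1.714; exp(−1.714) = 0.1801.
C = 0.0004191 × 0.1801 = 7.55e-05 kg/m³.

7.55e-05 kg/m³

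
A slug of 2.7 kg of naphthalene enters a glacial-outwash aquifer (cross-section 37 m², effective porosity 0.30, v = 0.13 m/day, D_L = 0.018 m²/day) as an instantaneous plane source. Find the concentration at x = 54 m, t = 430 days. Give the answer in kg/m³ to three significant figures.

0.0219 kg/m³

For an instantaneous plane source, C(x,t) = M/(n_e·A·√(4πDt)) · exp(−(x−vt)²/(4Dt)), with n_e·A the pore (flow) area.
Plume center vt = 0.13 × 430 = 55.9 m, so the well at 54 m is 1.9 m upgradient of the peak.
√(4πDt) = 9.862 m, giving peak height M/(n_e·A·√(4πDt)) = 2.7/(0.30 × 37 × 9.862) = 0.02466 kg/m³.
(x−vt)²/(4Dt) = (-1.9)²/(4 × 0.018 × 430) = 0.1166; exp(−0.1166) = 0.8899.
C = 0.02466 × 0.8899 = 0.0219 kg/m³.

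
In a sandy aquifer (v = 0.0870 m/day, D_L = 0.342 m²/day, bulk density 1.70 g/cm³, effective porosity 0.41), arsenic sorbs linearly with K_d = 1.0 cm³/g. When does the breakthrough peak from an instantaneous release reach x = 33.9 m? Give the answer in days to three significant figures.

1790 days

Retardation factor R = 1 + ρ_b·K_d/n = 1 + 1.70 × 1.0/0.41 = 5.146.
Sorption retards both mechanisms: v_R = v/R = 0.01691 m/day, D_R = D/R = 0.06646 m²/day.
Peak time from v_R²t² + 2D_R t − x² = 0: t = (√(D_R² + v_R²x²) − D_R)/v_R².
√(D_R² + v_R²x²) = √(0.06646² + 0.01691² × 33.9²) = 0.5771; v_R² = 0.0002859.
t = (0.5771 − 0.06646)/0.0002859 = 1790 days.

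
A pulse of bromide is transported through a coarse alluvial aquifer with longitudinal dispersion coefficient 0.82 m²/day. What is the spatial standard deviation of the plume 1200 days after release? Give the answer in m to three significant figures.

Dispersive spreading gives a Gaussian with σ² = 2Dt; advection only shifts the center.
σ = √(2 × 0.82 × 1200) = 44.4 m.

44.4 m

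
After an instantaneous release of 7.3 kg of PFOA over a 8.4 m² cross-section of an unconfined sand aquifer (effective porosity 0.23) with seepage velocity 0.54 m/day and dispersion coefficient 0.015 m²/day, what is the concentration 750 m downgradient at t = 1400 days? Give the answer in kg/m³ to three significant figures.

For an instantaneous plane source, C(x,t) = M/(n_e·A·√(4πDt)) · exp(−(x−vt)²/(4Dt)), with n_e·A the pore (flow) area.
Plume center vt = 0.54 × 1400 = 756 m, so the well at 750 m is 6 m upgradient of the peak.
√(4πDt) = 16.24 m, giving peak height M/(n_e·A·√(4πDt)) = 7.3/(0.23 × 8.4 × 16.24) = 0.2327 kg/m³.
(x−vt)²/(4Dt) = (-6)²/(4 × 0.015 × 1400) = 0.4286; exp(−0.4286) = 0.6514.
C = 0.2327 × 0.6514 = 0.152 kg/m³.

0.152 kg/m³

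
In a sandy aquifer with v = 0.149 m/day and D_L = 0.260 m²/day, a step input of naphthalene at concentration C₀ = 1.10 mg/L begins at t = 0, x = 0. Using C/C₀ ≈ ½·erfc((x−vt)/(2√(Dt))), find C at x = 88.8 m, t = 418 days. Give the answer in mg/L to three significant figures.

0.0396 mg/L

For a continuous step input, C/C₀ ≈ ½·erfc((x−vt)/(2√(Dt))).
vt = 0.149 × 418 = 62.282 m and 2√(Dt) = 2√(0.260 × 418) = 20.85 m.
Argument (x−vt)/(2√(Dt)) = (88.8 − 62.282)/20.85 = 1.272; ½·erfc(1.272) = 0.03602.
C = 1.10 × 0.03602 = 0.0396 mg/L.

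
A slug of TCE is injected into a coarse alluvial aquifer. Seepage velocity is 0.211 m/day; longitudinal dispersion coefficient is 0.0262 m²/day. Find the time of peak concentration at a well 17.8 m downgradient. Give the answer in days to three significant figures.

For the 1D instantaneous-source solution, setting ∂C/∂t = 0 at fixed x gives v²t² + 2Dt − x² = 0, so t = (√(D² + v²x²) − D)/v².
√(D² + v²x²) = √(0.0262² + 0.211² × 17.8²) = 3.756; v² = 0.044521.
t = (3.756 − 0.0262)/0.044521 = 83.8 days (vs. the pure-advection estimate x/v = 84.4 d).

83.8 days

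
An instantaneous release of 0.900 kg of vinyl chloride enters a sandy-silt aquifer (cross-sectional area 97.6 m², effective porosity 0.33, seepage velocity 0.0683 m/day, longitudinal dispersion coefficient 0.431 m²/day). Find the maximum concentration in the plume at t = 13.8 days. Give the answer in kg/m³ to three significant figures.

The peak of an instantaneous 1D plume sits at x = vt; there the Gaussian factor is 1 and C_max = M/(n_e·A·√(4πDt)), where n_e·A is the pore area the mass is dissolved in.
√(4πDt) = √(4π × 0.431 × 13.8) = 8.645 m, so C_max = 0.900/(0.33 × 97.6 × 8.645) = 0.00323 kg/m³.

0.00323 kg/m³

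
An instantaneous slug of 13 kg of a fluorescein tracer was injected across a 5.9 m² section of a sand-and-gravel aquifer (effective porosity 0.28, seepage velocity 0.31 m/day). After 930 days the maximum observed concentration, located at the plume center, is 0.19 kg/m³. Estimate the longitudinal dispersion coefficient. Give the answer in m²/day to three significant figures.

0.147 m²/day

At the plume center C_max = M/(n_e·A·√(4πDt)), so D = M²/(4πt·(n_e·A·C_max)²).
n_e·A·C_max = 0.28 × 5.9 × 0.19 = 0.3139 kg/m.
D = 13²/(4π × 930 × 0.3139²) = 0.147 m²/day.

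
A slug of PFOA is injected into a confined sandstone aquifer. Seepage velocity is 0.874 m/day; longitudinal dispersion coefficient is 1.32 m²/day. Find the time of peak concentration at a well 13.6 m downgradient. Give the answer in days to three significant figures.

13.9 days

For the 1D instantaneous-source solution, setting ∂C/∂t = 0 at fixed x gives v²t² + 2Dt − x² = 0, so t = (√(D² + v²x²) − D)/v².
√(D² + v²x²) = √(1.32² + 0.874² × 13.6²) = 11.96; v² = 0.763876.
t = (11.96 − 1.32)/0.763876 = 13.9 days (vs. the pure-advection estimate x/v = 15.6 d).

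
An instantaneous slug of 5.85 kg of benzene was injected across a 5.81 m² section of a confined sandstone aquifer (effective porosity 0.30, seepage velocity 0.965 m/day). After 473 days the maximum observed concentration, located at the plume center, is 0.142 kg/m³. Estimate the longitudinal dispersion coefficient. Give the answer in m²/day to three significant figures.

0.0940 m²/day

At the plume center C_max = M/(n_e·A·√(4πDt)), so D = M²/(4πt·(n_e·A·C_max)²).
n_e·A·C_max = 0.30 × 5.81 × 0.142 = 0.2475 kg/m.
D = 5.85²/(4π × 473 × 0.2475²) = 0.0940 m²/day.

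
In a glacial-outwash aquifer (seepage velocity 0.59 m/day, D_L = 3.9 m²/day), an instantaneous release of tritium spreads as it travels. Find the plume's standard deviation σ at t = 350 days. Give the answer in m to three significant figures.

52.2 m

Dispersive spreading gives a Gaussian with σ² = 2Dt; advection only shifts the center.
σ = √(2 × 3.9 × 350) = 52.2 m.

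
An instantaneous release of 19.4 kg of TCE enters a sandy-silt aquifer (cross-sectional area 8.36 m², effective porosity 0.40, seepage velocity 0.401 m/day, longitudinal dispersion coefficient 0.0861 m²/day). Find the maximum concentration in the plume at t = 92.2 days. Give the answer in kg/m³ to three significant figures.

0.581 kg/m³

The peak of an instantaneous 1D plume sits at x = vt; there the Gaussian factor is 1 and C_max = M/(n_e·A·√(4πDt)), where n_e·A is the pore area the mass is dissolved in.
√(4πDt) = √(4π × 0.0861 × 92.2) = 9.988 m, so C_max = 19.4/(0.40 × 8.36 × 9.988) = 0.581 kg/m³.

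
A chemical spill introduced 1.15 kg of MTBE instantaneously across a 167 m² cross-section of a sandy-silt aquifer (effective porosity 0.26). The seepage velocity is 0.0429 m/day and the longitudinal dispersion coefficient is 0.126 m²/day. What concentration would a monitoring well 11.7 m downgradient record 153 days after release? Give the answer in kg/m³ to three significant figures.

For an instantaneous plane source, C(x,t) = M/(n_e·A·√(4πDt)) · exp(−(x−vt)²/(4Dt)), with n_e·A the pore (flow) area.
Plume center vt = 0.0429 × 153 = 6.5637 m, so the well at 11.7 m is 5.1363 m downgradient of the peak.
√(4πDt) = 15.56 m, giving peak height M/(n_e·A·√(4πDt)) = 1.15/(0.26 × 167 × 15.56) = 0.001702 kg/m³.
(x−vt)²/(4Dt) = (5.1363)²/(4 × 0.126 × 153) = 0.3421; exp(−0.3421) = 0.7103.
C = 0.001702 × 0.7103 = 0.00121 kg/m³.

0.00121 kg/m³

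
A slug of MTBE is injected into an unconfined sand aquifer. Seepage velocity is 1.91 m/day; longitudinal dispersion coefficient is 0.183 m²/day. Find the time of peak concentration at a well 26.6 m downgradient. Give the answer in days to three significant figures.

For the 1D instantaneous-source solution, setting ∂C/∂t = 0 at fixed x gives v²t² + 2Dt − x² = 0, so t = (√(D² + v²x²) − D)/v².
√(D² + v²x²) = √(0.183² + 1.91² × 26.6²) = 50.81; v² = 3.6481.
t = (50.81 − 0.183)/3.6481 = 13.9 days (vs. the pure-advection estimate x/v = 13.9 d).

13.9 days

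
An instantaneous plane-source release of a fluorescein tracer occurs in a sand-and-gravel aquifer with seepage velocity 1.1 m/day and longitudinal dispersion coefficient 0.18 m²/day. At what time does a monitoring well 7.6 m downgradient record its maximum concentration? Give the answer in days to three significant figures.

For the 1D instantaneous-source solution, setting ∂C/∂t = 0 at fixed x gives v²t² + 2Dt − x² = 0, so t = (√(D² + v²x²) − D)/v².
√(D² + v²x²) = √(0.18² + 1.1² × 7.6²) = 8.362; v² = 1.21.
t = (8.362 − 0.18)/1.21 = 6.76 days (vs. the pure-advection estimate x/v = 6.91 d).

6.76 days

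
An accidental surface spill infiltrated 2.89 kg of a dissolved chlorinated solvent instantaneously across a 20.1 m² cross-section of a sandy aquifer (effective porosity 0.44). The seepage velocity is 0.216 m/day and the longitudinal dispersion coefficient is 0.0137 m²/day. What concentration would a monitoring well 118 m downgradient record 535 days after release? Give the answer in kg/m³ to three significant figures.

0.0278 kg/m³

For an instantaneous plane source, C(x,t) = M/(n_e·A·√(4πDt)) · exp(−(x−vt)²/(4Dt)), with n_e·A the pore (flow) area.
Plume center vt = 0.216 × 535 = 115.56 m, so the well at 118 m is 2.44 m downgradient of the peak.
√(4πDt) = 9.597 m, giving peak height M/(n_e·A·√(4πDt)) = 2.89/(0.44 × 20.1 × 9.597) = 0.03405 kg/m³.
(x−vt)²/(4Dt) = (2.44)²/(4 × 0.0137 × 535) = 0.2031; exp(−0.2031) = 0.8162.
C = 0.03405 × 0.8162 = 0.0278 kg/m³.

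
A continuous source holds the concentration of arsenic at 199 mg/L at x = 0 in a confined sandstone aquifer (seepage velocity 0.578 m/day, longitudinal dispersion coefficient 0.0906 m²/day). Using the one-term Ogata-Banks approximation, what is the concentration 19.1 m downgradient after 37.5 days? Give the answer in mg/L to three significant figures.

For a continuous step input, C/C₀ ≈ ½·erfc((x−vt)/(2√(Dt))).
vt = 0.578 × 37.5 = 21.675 m and 2√(Dt) = 2√(0.0906 × 37.5) = 3.686 m.
Argument (x−vt)/(2√(Dt)) = (19.1 − 21.675)/3.686 = -0.6986; ½·erfc(-0.6986) = 0.8384.
C = 199 × 0.8384 = 167 mg/L.

167 mg/L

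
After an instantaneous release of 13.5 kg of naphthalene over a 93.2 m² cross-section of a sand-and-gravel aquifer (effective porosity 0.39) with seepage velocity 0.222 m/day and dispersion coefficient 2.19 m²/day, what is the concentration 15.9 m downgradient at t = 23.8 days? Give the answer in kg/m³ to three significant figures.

0.00845 kg/m³

For an instantaneous plane source, C(x,t) = M/(n_e·A·√(4πDt)) · exp(−(x−vt)²/(4Dt)), with n_e·A the pore (flow) area.
Plume center vt = 0.222 × 23.8 = 5.2836 m, so the well at 15.9 m is 10.6164 m downgradient of the peak.
√(4πDt) = 25.59 m, giving peak height M/(n_e·A·√(4πDt)) = 13.5/(0.39 × 93.2 × 25.59) = 0.01451 kg/m³.
(x−vt)²/(4Dt) = (10.6164)²/(4 × 2.19 × 23.8) = 0.5406; exp(−0.5406) = 0.5824.
C = 0.01451 × 0.5824 = 0.00845 kg/m³.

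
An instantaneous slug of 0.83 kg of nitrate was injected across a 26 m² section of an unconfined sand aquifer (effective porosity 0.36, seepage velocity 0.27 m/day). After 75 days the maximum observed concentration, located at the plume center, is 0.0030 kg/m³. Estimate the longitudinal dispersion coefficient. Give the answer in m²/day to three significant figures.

At the plume center C_max = M/(n_e·A·√(4πDt)), so D = M²/(4πt·(n_e·A·C_max)²).
n_e·A·C_max = 0.36 × 26 × 0.0030 = 0.02808 kg/m.
D = 0.83²/(4π × 75 × 0.02808²) = 0.927 m²/day.

0.927 m²/day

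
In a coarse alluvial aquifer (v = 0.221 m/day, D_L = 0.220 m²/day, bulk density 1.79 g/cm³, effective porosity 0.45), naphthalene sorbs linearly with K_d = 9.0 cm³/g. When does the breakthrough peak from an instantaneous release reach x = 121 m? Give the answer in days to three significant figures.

Retardation factor R = 1 + ρ_b·K_d/n = 1 + 1.79 × 9.0/0.45 = 36.80.
Sorption retards both mechanisms: v_R = v/R = 0.006005 m/day, D_R = D/R = 0.005978 m²/day.
Peak time from v_R²t² + 2D_R t − x² = 0: t = (√(D_R² + v_R²x²) − D_R)/v_R².
√(D_R² + v_R²x²) = √(0.005978² + 0.006005² × 121²) = 0.7266; v_R² = 3.606e-05.
t = (0.7266 − 0.005978)/3.606e-05 = 20000 days.

20000 days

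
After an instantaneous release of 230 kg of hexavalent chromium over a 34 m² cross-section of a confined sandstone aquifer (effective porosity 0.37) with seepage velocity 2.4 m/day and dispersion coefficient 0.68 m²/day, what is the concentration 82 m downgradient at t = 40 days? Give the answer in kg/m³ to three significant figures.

For an instantaneous plane source, C(x,t) = M/(n_e·A·√(4πDt)) · exp(−(x−vt)²/(4Dt)), with n_e·A the pore (flow) area.
Plume center vt = 2.4 × 40 = 96 m, so the well at 82 m is 14 m upgradient of the peak.
√(4πDt) = 18.49 m, giving peak height M/(n_e·A·√(4πDt)) = 230/(0.37 × 34 × 18.49) = 0.9888 kg/m³.
(x−vt)²/(4Dt) = (-14)²/(4 × 0.68 × 40) = 1.801; exp(−1.801) = 0.1651.
C = 0.9888 × 0.1651 = 0.163 kg/m³.

0.163 kg/m³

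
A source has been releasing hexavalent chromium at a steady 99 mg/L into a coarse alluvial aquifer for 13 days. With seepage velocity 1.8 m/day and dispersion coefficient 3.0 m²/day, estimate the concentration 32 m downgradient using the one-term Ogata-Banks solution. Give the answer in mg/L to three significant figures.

For a continuous step input, C/C₀ ≈ ½·erfc((x−vt)/(2√(Dt))).
vt = 1.8 × 13 = 23.4 m and 2√(Dt) = 2√(3.0 × 13) = 12.49 m.
Argument (x−vt)/(2√(Dt)) = (32 − 23.4)/12.49 = 0.6886; ½·erfc(0.6886) = 0.1651.
C = 99 × 0.1651 = 16.3 mg/L.

16.3 mg/L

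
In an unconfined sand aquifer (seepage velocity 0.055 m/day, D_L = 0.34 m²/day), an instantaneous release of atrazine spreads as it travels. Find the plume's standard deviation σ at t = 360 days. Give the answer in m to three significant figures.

Dispersive spreading gives a Gaussian with σ² = 2Dt; advection only shifts the center.
σ = √(2 × 0.34 × 360) = 15.6 m.

15.6 m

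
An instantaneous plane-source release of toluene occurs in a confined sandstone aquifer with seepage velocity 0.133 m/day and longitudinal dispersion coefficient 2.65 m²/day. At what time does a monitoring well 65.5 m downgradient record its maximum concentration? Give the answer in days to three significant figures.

365 days

For the 1D instantaneous-source solution, setting ∂C/∂t = 0 at fixed x gives v²t² + 2Dt − x² = 0, so t = (√(D² + v²x²) − D)/v².
√(D² + v²x²) = √(2.65² + 0.133² × 65.5²) = 9.106; v² = 0.017689.
t = (9.106 − 2.65)/0.017689 = 365 days (vs. the pure-advection estimate x/v = 492 d).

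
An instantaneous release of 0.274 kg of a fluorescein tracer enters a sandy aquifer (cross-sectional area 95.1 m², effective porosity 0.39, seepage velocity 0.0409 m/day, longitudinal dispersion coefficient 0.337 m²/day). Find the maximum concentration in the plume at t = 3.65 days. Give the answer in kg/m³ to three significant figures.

The peak of an instantaneous 1D plume sits at x = vt; there the Gaussian factor is 1 and C_max = M/(n_e·A·√(4πDt)), where n_e·A is the pore area the mass is dissolved in.
√(4πDt) = √(4π × 0.337 × 3.65) = 3.932 m, so C_max = 0.274/(0.39 × 95.1 × 3.932) = 0.00188 kg/m³.

0.00188 kg/m³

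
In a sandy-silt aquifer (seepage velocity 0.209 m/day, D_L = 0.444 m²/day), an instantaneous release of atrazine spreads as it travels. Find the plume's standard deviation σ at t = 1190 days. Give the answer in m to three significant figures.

32.5 m

Dispersive spreading gives a Gaussian with σ² = 2Dt; advection only shifts the center.
σ = √(2 × 0.444 × 1190) = 32.5 m.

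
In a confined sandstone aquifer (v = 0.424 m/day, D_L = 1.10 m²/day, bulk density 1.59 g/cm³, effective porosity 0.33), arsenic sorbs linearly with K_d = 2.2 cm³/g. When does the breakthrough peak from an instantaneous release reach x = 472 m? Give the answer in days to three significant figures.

12800 days

Retardation factor R = 1 + ρ_b·K_d/n = 1 + 1.59 × 2.2/0.33 = 11.60.
Sorption retards both mechanisms: v_R = v/R = 0.03655 m/day, D_R = D/R = 0.09483 m²/day.
Peak time from v_R²t² + 2D_R t − x² = 0: t = (√(D_R² + v_R²x²) − D_R)/v_R².
√(D_R² + v_R²x²) = √(0.09483² + 0.03655² × 472²) = 17.25; v_R² = 0.001336.
t = (17.25 − 0.09483)/0.001336 = 12800 days.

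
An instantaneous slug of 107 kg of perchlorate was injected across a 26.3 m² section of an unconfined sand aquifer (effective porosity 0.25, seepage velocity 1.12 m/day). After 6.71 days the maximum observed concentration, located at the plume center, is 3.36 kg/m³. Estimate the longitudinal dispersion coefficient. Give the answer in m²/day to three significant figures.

0.278 m²/day

At the plume center C_max = M/(n_e·A·√(4πDt)), so D = M²/(4πt·(n_e·A·C_max)²).
n_e·A·C_max = 0.25 × 26.3 × 3.36 = 22.09 kg/m.
D = 107²/(4π × 6.71 × 22.09²) = 0.278 m²/day.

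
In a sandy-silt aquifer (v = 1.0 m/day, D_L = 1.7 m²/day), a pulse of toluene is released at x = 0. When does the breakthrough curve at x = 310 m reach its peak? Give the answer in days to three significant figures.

For the 1D instantaneous-source solution, setting ∂C/∂t = 0 at fixed x gives v²t² + 2Dt − x² = 0, so t = (√(D² + v²x²) − D)/v².
√(D² + v²x²) = √(1.7² + 1.0² × 310²) = 310.0; v² = 1.
t = (310.0 − 1.7)/1 = 308 days (vs. the pure-advection estimate x/v = 310 d).

308 days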